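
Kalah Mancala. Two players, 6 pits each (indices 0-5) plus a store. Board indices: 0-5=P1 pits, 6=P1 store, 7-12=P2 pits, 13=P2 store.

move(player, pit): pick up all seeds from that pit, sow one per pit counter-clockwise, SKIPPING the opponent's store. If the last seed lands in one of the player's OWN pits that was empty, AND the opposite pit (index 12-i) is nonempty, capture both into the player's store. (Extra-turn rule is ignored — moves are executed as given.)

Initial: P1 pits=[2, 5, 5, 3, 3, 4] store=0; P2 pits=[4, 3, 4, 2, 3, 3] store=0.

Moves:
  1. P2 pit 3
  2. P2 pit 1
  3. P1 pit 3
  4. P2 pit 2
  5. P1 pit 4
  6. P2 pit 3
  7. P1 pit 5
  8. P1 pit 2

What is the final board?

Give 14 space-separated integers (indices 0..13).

Move 1: P2 pit3 -> P1=[2,5,5,3,3,4](0) P2=[4,3,4,0,4,4](0)
Move 2: P2 pit1 -> P1=[2,5,5,3,3,4](0) P2=[4,0,5,1,5,4](0)
Move 3: P1 pit3 -> P1=[2,5,5,0,4,5](1) P2=[4,0,5,1,5,4](0)
Move 4: P2 pit2 -> P1=[3,5,5,0,4,5](1) P2=[4,0,0,2,6,5](1)
Move 5: P1 pit4 -> P1=[3,5,5,0,0,6](2) P2=[5,1,0,2,6,5](1)
Move 6: P2 pit3 -> P1=[3,5,5,0,0,6](2) P2=[5,1,0,0,7,6](1)
Move 7: P1 pit5 -> P1=[3,5,5,0,0,0](3) P2=[6,2,1,1,8,6](1)
Move 8: P1 pit2 -> P1=[3,5,0,1,1,1](4) P2=[7,2,1,1,8,6](1)

Answer: 3 5 0 1 1 1 4 7 2 1 1 8 6 1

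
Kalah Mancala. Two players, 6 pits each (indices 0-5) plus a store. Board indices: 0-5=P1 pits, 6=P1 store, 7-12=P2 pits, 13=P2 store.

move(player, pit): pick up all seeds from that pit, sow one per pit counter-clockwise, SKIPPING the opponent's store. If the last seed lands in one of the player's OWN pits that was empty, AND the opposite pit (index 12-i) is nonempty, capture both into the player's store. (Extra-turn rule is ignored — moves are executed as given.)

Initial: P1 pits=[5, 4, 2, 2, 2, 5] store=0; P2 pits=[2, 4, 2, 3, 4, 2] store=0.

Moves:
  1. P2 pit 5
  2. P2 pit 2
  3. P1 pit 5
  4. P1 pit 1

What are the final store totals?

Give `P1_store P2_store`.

Answer: 5 1

Derivation:
Move 1: P2 pit5 -> P1=[6,4,2,2,2,5](0) P2=[2,4,2,3,4,0](1)
Move 2: P2 pit2 -> P1=[6,4,2,2,2,5](0) P2=[2,4,0,4,5,0](1)
Move 3: P1 pit5 -> P1=[6,4,2,2,2,0](1) P2=[3,5,1,5,5,0](1)
Move 4: P1 pit1 -> P1=[6,0,3,3,3,0](5) P2=[0,5,1,5,5,0](1)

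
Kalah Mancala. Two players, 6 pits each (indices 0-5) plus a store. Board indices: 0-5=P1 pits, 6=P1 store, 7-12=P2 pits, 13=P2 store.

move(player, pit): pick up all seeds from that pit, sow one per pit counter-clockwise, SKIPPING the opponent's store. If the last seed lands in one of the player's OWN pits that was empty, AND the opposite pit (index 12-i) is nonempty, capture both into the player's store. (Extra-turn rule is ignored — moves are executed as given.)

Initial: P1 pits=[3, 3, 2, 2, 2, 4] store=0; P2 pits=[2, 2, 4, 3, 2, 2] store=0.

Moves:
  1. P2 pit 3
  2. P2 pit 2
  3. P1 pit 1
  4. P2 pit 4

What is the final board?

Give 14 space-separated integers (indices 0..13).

Answer: 4 1 3 3 3 4 0 2 2 0 1 0 5 3

Derivation:
Move 1: P2 pit3 -> P1=[3,3,2,2,2,4](0) P2=[2,2,4,0,3,3](1)
Move 2: P2 pit2 -> P1=[3,3,2,2,2,4](0) P2=[2,2,0,1,4,4](2)
Move 3: P1 pit1 -> P1=[3,0,3,3,3,4](0) P2=[2,2,0,1,4,4](2)
Move 4: P2 pit4 -> P1=[4,1,3,3,3,4](0) P2=[2,2,0,1,0,5](3)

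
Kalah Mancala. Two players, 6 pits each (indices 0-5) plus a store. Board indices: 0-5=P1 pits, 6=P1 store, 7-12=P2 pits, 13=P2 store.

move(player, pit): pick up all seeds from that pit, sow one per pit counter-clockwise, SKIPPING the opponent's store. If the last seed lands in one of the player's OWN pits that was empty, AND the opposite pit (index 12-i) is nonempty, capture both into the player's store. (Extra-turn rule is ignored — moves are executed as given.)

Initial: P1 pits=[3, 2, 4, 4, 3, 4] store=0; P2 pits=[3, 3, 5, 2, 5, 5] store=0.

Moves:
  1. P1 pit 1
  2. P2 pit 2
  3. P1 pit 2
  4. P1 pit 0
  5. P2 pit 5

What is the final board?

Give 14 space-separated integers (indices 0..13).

Move 1: P1 pit1 -> P1=[3,0,5,5,3,4](0) P2=[3,3,5,2,5,5](0)
Move 2: P2 pit2 -> P1=[4,0,5,5,3,4](0) P2=[3,3,0,3,6,6](1)
Move 3: P1 pit2 -> P1=[4,0,0,6,4,5](1) P2=[4,3,0,3,6,6](1)
Move 4: P1 pit0 -> P1=[0,1,1,7,5,5](1) P2=[4,3,0,3,6,6](1)
Move 5: P2 pit5 -> P1=[1,2,2,8,6,5](1) P2=[4,3,0,3,6,0](2)

Answer: 1 2 2 8 6 5 1 4 3 0 3 6 0 2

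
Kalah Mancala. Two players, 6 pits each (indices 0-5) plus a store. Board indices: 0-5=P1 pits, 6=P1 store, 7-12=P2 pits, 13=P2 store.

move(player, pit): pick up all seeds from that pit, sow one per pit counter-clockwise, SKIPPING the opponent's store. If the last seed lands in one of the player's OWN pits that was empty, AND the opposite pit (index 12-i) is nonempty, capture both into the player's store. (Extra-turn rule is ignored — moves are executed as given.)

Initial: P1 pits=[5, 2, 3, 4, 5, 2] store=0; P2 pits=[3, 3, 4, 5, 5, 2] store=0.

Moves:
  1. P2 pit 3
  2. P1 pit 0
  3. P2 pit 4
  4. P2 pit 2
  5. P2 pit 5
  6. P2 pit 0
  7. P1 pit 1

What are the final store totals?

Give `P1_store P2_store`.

Answer: 2 4

Derivation:
Move 1: P2 pit3 -> P1=[6,3,3,4,5,2](0) P2=[3,3,4,0,6,3](1)
Move 2: P1 pit0 -> P1=[0,4,4,5,6,3](1) P2=[3,3,4,0,6,3](1)
Move 3: P2 pit4 -> P1=[1,5,5,6,6,3](1) P2=[3,3,4,0,0,4](2)
Move 4: P2 pit2 -> P1=[1,5,5,6,6,3](1) P2=[3,3,0,1,1,5](3)
Move 5: P2 pit5 -> P1=[2,6,6,7,6,3](1) P2=[3,3,0,1,1,0](4)
Move 6: P2 pit0 -> P1=[2,6,6,7,6,3](1) P2=[0,4,1,2,1,0](4)
Move 7: P1 pit1 -> P1=[2,0,7,8,7,4](2) P2=[1,4,1,2,1,0](4)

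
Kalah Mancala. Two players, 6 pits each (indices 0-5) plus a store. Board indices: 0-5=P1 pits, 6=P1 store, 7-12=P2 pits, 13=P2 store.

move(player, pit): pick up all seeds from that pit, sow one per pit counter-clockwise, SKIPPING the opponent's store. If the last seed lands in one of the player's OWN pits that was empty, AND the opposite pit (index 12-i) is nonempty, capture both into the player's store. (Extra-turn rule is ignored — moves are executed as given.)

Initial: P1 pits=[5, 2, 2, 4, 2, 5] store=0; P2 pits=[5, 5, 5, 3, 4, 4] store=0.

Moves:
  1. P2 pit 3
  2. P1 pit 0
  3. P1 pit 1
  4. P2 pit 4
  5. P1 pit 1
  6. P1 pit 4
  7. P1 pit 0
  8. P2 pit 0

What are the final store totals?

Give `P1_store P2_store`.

Answer: 1 3

Derivation:
Move 1: P2 pit3 -> P1=[5,2,2,4,2,5](0) P2=[5,5,5,0,5,5](1)
Move 2: P1 pit0 -> P1=[0,3,3,5,3,6](0) P2=[5,5,5,0,5,5](1)
Move 3: P1 pit1 -> P1=[0,0,4,6,4,6](0) P2=[5,5,5,0,5,5](1)
Move 4: P2 pit4 -> P1=[1,1,5,6,4,6](0) P2=[5,5,5,0,0,6](2)
Move 5: P1 pit1 -> P1=[1,0,6,6,4,6](0) P2=[5,5,5,0,0,6](2)
Move 6: P1 pit4 -> P1=[1,0,6,6,0,7](1) P2=[6,6,5,0,0,6](2)
Move 7: P1 pit0 -> P1=[0,1,6,6,0,7](1) P2=[6,6,5,0,0,6](2)
Move 8: P2 pit0 -> P1=[0,1,6,6,0,7](1) P2=[0,7,6,1,1,7](3)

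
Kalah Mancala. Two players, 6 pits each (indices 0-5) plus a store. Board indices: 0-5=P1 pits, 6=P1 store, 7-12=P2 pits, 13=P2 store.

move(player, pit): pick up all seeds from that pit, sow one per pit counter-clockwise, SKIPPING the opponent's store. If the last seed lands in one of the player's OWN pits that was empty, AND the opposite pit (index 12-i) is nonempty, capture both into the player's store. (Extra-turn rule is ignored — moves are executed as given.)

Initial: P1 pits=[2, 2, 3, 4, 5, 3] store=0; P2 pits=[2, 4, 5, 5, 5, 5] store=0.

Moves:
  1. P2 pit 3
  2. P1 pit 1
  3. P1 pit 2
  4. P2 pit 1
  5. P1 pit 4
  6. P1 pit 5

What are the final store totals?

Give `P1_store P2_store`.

Move 1: P2 pit3 -> P1=[3,3,3,4,5,3](0) P2=[2,4,5,0,6,6](1)
Move 2: P1 pit1 -> P1=[3,0,4,5,6,3](0) P2=[2,4,5,0,6,6](1)
Move 3: P1 pit2 -> P1=[3,0,0,6,7,4](1) P2=[2,4,5,0,6,6](1)
Move 4: P2 pit1 -> P1=[3,0,0,6,7,4](1) P2=[2,0,6,1,7,7](1)
Move 5: P1 pit4 -> P1=[3,0,0,6,0,5](2) P2=[3,1,7,2,8,7](1)
Move 6: P1 pit5 -> P1=[3,0,0,6,0,0](3) P2=[4,2,8,3,8,7](1)

Answer: 3 1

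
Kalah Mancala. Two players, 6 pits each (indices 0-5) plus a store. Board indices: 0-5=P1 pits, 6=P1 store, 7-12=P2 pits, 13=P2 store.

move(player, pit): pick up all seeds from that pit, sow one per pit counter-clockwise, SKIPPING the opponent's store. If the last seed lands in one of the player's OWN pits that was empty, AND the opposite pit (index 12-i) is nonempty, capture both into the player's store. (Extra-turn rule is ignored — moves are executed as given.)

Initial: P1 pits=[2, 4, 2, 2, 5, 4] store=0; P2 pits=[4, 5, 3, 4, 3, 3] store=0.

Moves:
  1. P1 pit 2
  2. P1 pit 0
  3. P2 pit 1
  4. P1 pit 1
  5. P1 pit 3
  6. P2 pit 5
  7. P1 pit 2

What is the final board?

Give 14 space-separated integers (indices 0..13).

Answer: 1 1 0 1 9 6 7 5 0 4 1 4 0 2

Derivation:
Move 1: P1 pit2 -> P1=[2,4,0,3,6,4](0) P2=[4,5,3,4,3,3](0)
Move 2: P1 pit0 -> P1=[0,5,0,3,6,4](5) P2=[4,5,3,0,3,3](0)
Move 3: P2 pit1 -> P1=[0,5,0,3,6,4](5) P2=[4,0,4,1,4,4](1)
Move 4: P1 pit1 -> P1=[0,0,1,4,7,5](6) P2=[4,0,4,1,4,4](1)
Move 5: P1 pit3 -> P1=[0,0,1,0,8,6](7) P2=[5,0,4,1,4,4](1)
Move 6: P2 pit5 -> P1=[1,1,2,0,8,6](7) P2=[5,0,4,1,4,0](2)
Move 7: P1 pit2 -> P1=[1,1,0,1,9,6](7) P2=[5,0,4,1,4,0](2)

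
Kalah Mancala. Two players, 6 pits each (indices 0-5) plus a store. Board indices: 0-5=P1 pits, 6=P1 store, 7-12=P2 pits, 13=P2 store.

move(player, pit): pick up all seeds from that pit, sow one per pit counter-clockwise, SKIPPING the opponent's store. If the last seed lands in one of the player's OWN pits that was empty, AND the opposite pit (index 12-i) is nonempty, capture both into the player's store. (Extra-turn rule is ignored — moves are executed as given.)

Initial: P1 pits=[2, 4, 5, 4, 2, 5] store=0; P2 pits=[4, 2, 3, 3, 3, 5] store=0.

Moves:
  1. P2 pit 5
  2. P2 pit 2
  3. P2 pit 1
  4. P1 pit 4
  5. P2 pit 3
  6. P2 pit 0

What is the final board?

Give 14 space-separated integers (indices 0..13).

Move 1: P2 pit5 -> P1=[3,5,6,5,2,5](0) P2=[4,2,3,3,3,0](1)
Move 2: P2 pit2 -> P1=[0,5,6,5,2,5](0) P2=[4,2,0,4,4,0](5)
Move 3: P2 pit1 -> P1=[0,5,6,5,2,5](0) P2=[4,0,1,5,4,0](5)
Move 4: P1 pit4 -> P1=[0,5,6,5,0,6](1) P2=[4,0,1,5,4,0](5)
Move 5: P2 pit3 -> P1=[1,6,6,5,0,6](1) P2=[4,0,1,0,5,1](6)
Move 6: P2 pit0 -> P1=[1,6,6,5,0,6](1) P2=[0,1,2,1,6,1](6)

Answer: 1 6 6 5 0 6 1 0 1 2 1 6 1 6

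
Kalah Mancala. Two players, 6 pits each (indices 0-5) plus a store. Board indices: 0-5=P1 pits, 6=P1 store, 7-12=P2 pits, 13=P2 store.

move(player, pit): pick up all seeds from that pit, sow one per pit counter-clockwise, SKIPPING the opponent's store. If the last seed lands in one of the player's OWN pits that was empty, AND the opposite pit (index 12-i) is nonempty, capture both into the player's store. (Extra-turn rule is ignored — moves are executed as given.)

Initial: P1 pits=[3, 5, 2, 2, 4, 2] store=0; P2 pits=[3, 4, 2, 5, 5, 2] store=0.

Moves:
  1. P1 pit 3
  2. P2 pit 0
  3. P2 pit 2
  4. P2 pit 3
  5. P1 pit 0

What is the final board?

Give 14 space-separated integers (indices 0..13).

Answer: 0 7 4 2 6 3 0 0 5 0 0 7 4 1

Derivation:
Move 1: P1 pit3 -> P1=[3,5,2,0,5,3](0) P2=[3,4,2,5,5,2](0)
Move 2: P2 pit0 -> P1=[3,5,2,0,5,3](0) P2=[0,5,3,6,5,2](0)
Move 3: P2 pit2 -> P1=[3,5,2,0,5,3](0) P2=[0,5,0,7,6,3](0)
Move 4: P2 pit3 -> P1=[4,6,3,1,5,3](0) P2=[0,5,0,0,7,4](1)
Move 5: P1 pit0 -> P1=[0,7,4,2,6,3](0) P2=[0,5,0,0,7,4](1)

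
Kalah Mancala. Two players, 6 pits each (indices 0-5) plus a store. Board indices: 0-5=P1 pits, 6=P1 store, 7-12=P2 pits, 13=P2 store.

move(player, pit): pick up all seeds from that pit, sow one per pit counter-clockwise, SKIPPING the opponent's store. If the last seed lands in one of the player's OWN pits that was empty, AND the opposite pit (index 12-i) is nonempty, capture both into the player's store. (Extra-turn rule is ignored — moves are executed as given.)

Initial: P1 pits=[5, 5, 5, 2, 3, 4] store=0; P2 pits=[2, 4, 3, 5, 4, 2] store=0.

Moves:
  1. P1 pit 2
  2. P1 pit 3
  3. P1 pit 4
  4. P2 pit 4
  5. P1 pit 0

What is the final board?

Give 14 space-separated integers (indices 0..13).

Move 1: P1 pit2 -> P1=[5,5,0,3,4,5](1) P2=[3,4,3,5,4,2](0)
Move 2: P1 pit3 -> P1=[5,5,0,0,5,6](2) P2=[3,4,3,5,4,2](0)
Move 3: P1 pit4 -> P1=[5,5,0,0,0,7](3) P2=[4,5,4,5,4,2](0)
Move 4: P2 pit4 -> P1=[6,6,0,0,0,7](3) P2=[4,5,4,5,0,3](1)
Move 5: P1 pit0 -> P1=[0,7,1,1,1,8](4) P2=[4,5,4,5,0,3](1)

Answer: 0 7 1 1 1 8 4 4 5 4 5 0 3 1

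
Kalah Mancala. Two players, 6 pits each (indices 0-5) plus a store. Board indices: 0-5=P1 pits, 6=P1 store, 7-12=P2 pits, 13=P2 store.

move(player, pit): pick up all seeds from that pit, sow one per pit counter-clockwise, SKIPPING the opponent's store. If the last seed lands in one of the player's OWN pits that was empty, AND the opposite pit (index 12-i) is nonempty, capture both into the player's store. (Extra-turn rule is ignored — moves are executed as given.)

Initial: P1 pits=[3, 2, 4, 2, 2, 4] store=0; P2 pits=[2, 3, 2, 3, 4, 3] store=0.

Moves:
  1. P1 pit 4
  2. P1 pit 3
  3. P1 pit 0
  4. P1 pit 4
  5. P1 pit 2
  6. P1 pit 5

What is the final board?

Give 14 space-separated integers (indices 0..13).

Move 1: P1 pit4 -> P1=[3,2,4,2,0,5](1) P2=[2,3,2,3,4,3](0)
Move 2: P1 pit3 -> P1=[3,2,4,0,1,6](1) P2=[2,3,2,3,4,3](0)
Move 3: P1 pit0 -> P1=[0,3,5,0,1,6](4) P2=[2,3,0,3,4,3](0)
Move 4: P1 pit4 -> P1=[0,3,5,0,0,7](4) P2=[2,3,0,3,4,3](0)
Move 5: P1 pit2 -> P1=[0,3,0,1,1,8](5) P2=[3,3,0,3,4,3](0)
Move 6: P1 pit5 -> P1=[0,3,0,1,1,0](11) P2=[4,4,1,4,5,0](0)

Answer: 0 3 0 1 1 0 11 4 4 1 4 5 0 0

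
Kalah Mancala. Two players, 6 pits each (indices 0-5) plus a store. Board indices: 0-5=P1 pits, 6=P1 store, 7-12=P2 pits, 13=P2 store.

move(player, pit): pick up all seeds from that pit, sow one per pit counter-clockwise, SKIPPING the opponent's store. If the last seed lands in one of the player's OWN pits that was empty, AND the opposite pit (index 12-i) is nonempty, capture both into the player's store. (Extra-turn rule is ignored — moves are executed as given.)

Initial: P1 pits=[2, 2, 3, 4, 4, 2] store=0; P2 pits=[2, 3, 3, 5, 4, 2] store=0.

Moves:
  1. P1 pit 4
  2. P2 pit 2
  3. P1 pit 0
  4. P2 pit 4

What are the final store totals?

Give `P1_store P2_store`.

Answer: 1 1

Derivation:
Move 1: P1 pit4 -> P1=[2,2,3,4,0,3](1) P2=[3,4,3,5,4,2](0)
Move 2: P2 pit2 -> P1=[2,2,3,4,0,3](1) P2=[3,4,0,6,5,3](0)
Move 3: P1 pit0 -> P1=[0,3,4,4,0,3](1) P2=[3,4,0,6,5,3](0)
Move 4: P2 pit4 -> P1=[1,4,5,4,0,3](1) P2=[3,4,0,6,0,4](1)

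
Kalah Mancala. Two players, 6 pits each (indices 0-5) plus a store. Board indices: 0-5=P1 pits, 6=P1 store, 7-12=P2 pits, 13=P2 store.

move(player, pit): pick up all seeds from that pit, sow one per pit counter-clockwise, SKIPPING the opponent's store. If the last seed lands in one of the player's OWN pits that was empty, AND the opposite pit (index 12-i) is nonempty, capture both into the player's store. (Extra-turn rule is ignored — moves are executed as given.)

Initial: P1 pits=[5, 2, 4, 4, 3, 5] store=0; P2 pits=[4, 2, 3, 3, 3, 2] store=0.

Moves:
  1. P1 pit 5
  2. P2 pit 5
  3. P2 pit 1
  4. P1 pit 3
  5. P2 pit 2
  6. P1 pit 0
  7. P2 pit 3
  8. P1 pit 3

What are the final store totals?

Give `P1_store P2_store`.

Answer: 3 3

Derivation:
Move 1: P1 pit5 -> P1=[5,2,4,4,3,0](1) P2=[5,3,4,4,3,2](0)
Move 2: P2 pit5 -> P1=[6,2,4,4,3,0](1) P2=[5,3,4,4,3,0](1)
Move 3: P2 pit1 -> P1=[6,2,4,4,3,0](1) P2=[5,0,5,5,4,0](1)
Move 4: P1 pit3 -> P1=[6,2,4,0,4,1](2) P2=[6,0,5,5,4,0](1)
Move 5: P2 pit2 -> P1=[7,2,4,0,4,1](2) P2=[6,0,0,6,5,1](2)
Move 6: P1 pit0 -> P1=[0,3,5,1,5,2](3) P2=[7,0,0,6,5,1](2)
Move 7: P2 pit3 -> P1=[1,4,6,1,5,2](3) P2=[7,0,0,0,6,2](3)
Move 8: P1 pit3 -> P1=[1,4,6,0,6,2](3) P2=[7,0,0,0,6,2](3)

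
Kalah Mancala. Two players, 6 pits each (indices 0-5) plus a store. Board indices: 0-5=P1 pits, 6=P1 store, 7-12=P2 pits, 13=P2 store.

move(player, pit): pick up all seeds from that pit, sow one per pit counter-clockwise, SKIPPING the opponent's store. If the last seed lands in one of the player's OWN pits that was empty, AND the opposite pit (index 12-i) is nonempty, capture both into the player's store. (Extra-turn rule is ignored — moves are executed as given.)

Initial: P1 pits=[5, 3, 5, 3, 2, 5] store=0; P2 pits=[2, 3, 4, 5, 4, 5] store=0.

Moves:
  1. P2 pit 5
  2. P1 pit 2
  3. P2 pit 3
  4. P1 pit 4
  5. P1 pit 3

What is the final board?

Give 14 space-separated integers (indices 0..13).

Answer: 7 5 0 0 1 8 3 5 5 4 0 5 1 2

Derivation:
Move 1: P2 pit5 -> P1=[6,4,6,4,2,5](0) P2=[2,3,4,5,4,0](1)
Move 2: P1 pit2 -> P1=[6,4,0,5,3,6](1) P2=[3,4,4,5,4,0](1)
Move 3: P2 pit3 -> P1=[7,5,0,5,3,6](1) P2=[3,4,4,0,5,1](2)
Move 4: P1 pit4 -> P1=[7,5,0,5,0,7](2) P2=[4,4,4,0,5,1](2)
Move 5: P1 pit3 -> P1=[7,5,0,0,1,8](3) P2=[5,5,4,0,5,1](2)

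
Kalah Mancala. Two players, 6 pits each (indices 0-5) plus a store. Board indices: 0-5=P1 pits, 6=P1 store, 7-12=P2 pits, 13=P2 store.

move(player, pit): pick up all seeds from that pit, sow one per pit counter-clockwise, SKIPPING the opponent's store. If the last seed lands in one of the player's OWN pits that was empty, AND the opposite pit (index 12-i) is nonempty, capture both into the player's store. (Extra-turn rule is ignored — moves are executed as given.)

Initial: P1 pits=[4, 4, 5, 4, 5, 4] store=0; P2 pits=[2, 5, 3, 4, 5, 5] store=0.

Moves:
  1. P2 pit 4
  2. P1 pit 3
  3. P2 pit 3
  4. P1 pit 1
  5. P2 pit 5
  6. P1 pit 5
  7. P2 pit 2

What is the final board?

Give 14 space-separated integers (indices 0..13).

Move 1: P2 pit4 -> P1=[5,5,6,4,5,4](0) P2=[2,5,3,4,0,6](1)
Move 2: P1 pit3 -> P1=[5,5,6,0,6,5](1) P2=[3,5,3,4,0,6](1)
Move 3: P2 pit3 -> P1=[6,5,6,0,6,5](1) P2=[3,5,3,0,1,7](2)
Move 4: P1 pit1 -> P1=[6,0,7,1,7,6](2) P2=[3,5,3,0,1,7](2)
Move 5: P2 pit5 -> P1=[7,1,8,2,8,7](2) P2=[3,5,3,0,1,0](3)
Move 6: P1 pit5 -> P1=[7,1,8,2,8,0](3) P2=[4,6,4,1,2,1](3)
Move 7: P2 pit2 -> P1=[7,1,8,2,8,0](3) P2=[4,6,0,2,3,2](4)

Answer: 7 1 8 2 8 0 3 4 6 0 2 3 2 4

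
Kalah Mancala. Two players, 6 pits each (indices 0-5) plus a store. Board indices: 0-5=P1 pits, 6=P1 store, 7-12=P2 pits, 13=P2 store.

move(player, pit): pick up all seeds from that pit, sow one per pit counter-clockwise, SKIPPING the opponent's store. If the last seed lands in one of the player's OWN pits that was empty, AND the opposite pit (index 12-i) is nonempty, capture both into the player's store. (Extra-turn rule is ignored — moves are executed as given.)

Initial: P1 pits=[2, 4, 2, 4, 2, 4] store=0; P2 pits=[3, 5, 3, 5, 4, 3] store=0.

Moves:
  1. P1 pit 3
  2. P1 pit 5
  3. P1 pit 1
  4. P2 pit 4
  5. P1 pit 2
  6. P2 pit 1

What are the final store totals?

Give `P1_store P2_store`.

Move 1: P1 pit3 -> P1=[2,4,2,0,3,5](1) P2=[4,5,3,5,4,3](0)
Move 2: P1 pit5 -> P1=[2,4,2,0,3,0](2) P2=[5,6,4,6,4,3](0)
Move 3: P1 pit1 -> P1=[2,0,3,1,4,0](8) P2=[0,6,4,6,4,3](0)
Move 4: P2 pit4 -> P1=[3,1,3,1,4,0](8) P2=[0,6,4,6,0,4](1)
Move 5: P1 pit2 -> P1=[3,1,0,2,5,1](8) P2=[0,6,4,6,0,4](1)
Move 6: P2 pit1 -> P1=[4,1,0,2,5,1](8) P2=[0,0,5,7,1,5](2)

Answer: 8 2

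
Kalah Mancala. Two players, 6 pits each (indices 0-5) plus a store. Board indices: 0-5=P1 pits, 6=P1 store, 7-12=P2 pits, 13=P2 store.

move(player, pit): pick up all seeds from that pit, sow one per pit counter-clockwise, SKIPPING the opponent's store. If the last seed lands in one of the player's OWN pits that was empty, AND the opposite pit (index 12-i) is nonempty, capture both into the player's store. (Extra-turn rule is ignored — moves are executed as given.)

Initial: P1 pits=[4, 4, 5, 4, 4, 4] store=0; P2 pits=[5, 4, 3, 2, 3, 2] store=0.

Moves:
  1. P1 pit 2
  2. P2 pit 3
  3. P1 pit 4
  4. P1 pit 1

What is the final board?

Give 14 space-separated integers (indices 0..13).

Answer: 4 0 1 6 1 7 2 7 5 4 0 4 3 0

Derivation:
Move 1: P1 pit2 -> P1=[4,4,0,5,5,5](1) P2=[6,4,3,2,3,2](0)
Move 2: P2 pit3 -> P1=[4,4,0,5,5,5](1) P2=[6,4,3,0,4,3](0)
Move 3: P1 pit4 -> P1=[4,4,0,5,0,6](2) P2=[7,5,4,0,4,3](0)
Move 4: P1 pit1 -> P1=[4,0,1,6,1,7](2) P2=[7,5,4,0,4,3](0)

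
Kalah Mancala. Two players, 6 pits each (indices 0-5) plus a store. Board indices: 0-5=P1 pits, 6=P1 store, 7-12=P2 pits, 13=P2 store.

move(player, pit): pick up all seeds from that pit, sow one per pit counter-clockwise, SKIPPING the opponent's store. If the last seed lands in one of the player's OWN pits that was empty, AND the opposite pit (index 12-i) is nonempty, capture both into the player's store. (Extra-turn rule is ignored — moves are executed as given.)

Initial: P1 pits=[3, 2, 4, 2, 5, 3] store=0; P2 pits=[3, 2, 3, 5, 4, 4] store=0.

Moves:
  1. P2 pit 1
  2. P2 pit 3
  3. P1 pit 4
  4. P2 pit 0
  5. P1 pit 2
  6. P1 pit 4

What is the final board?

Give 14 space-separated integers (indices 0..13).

Move 1: P2 pit1 -> P1=[3,2,4,2,5,3](0) P2=[3,0,4,6,4,4](0)
Move 2: P2 pit3 -> P1=[4,3,5,2,5,3](0) P2=[3,0,4,0,5,5](1)
Move 3: P1 pit4 -> P1=[4,3,5,2,0,4](1) P2=[4,1,5,0,5,5](1)
Move 4: P2 pit0 -> P1=[4,3,5,2,0,4](1) P2=[0,2,6,1,6,5](1)
Move 5: P1 pit2 -> P1=[4,3,0,3,1,5](2) P2=[1,2,6,1,6,5](1)
Move 6: P1 pit4 -> P1=[4,3,0,3,0,6](2) P2=[1,2,6,1,6,5](1)

Answer: 4 3 0 3 0 6 2 1 2 6 1 6 5 1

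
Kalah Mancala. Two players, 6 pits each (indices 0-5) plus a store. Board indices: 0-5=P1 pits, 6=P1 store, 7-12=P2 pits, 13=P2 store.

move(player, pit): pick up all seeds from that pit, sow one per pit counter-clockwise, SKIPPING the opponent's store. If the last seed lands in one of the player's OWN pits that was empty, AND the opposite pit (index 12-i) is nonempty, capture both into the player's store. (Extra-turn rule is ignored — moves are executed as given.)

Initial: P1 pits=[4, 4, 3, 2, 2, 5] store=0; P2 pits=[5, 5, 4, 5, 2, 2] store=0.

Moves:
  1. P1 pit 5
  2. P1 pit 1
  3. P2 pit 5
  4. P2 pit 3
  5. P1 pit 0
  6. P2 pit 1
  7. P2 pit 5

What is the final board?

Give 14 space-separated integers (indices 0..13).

Move 1: P1 pit5 -> P1=[4,4,3,2,2,0](1) P2=[6,6,5,6,2,2](0)
Move 2: P1 pit1 -> P1=[4,0,4,3,3,0](8) P2=[0,6,5,6,2,2](0)
Move 3: P2 pit5 -> P1=[5,0,4,3,3,0](8) P2=[0,6,5,6,2,0](1)
Move 4: P2 pit3 -> P1=[6,1,5,3,3,0](8) P2=[0,6,5,0,3,1](2)
Move 5: P1 pit0 -> P1=[0,2,6,4,4,1](9) P2=[0,6,5,0,3,1](2)
Move 6: P2 pit1 -> P1=[1,2,6,4,4,1](9) P2=[0,0,6,1,4,2](3)
Move 7: P2 pit5 -> P1=[2,2,6,4,4,1](9) P2=[0,0,6,1,4,0](4)

Answer: 2 2 6 4 4 1 9 0 0 6 1 4 0 4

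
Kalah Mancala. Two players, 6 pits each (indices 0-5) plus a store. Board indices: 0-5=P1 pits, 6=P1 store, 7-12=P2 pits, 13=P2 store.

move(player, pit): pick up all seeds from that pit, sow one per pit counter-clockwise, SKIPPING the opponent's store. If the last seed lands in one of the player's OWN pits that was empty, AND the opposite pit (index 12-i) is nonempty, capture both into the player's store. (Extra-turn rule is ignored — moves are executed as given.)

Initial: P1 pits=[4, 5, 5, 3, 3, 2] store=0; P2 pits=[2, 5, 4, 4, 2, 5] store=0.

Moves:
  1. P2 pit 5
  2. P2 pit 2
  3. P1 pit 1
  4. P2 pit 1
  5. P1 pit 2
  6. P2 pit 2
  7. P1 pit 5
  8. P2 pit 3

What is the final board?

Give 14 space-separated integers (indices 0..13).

Answer: 6 1 1 7 5 0 3 5 2 1 0 6 3 4

Derivation:
Move 1: P2 pit5 -> P1=[5,6,6,4,3,2](0) P2=[2,5,4,4,2,0](1)
Move 2: P2 pit2 -> P1=[5,6,6,4,3,2](0) P2=[2,5,0,5,3,1](2)
Move 3: P1 pit1 -> P1=[5,0,7,5,4,3](1) P2=[3,5,0,5,3,1](2)
Move 4: P2 pit1 -> P1=[5,0,7,5,4,3](1) P2=[3,0,1,6,4,2](3)
Move 5: P1 pit2 -> P1=[5,0,0,6,5,4](2) P2=[4,1,2,6,4,2](3)
Move 6: P2 pit2 -> P1=[5,0,0,6,5,4](2) P2=[4,1,0,7,5,2](3)
Move 7: P1 pit5 -> P1=[5,0,0,6,5,0](3) P2=[5,2,1,7,5,2](3)
Move 8: P2 pit3 -> P1=[6,1,1,7,5,0](3) P2=[5,2,1,0,6,3](4)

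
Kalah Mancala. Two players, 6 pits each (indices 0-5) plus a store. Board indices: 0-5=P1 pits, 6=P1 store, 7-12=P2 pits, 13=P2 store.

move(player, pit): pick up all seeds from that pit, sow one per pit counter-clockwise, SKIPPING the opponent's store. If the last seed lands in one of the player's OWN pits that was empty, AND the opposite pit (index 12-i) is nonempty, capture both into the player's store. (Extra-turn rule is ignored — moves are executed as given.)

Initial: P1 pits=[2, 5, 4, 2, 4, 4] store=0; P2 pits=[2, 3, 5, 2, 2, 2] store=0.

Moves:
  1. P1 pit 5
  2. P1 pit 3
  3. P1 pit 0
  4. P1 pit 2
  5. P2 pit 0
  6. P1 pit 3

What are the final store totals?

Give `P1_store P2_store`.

Answer: 6 0

Derivation:
Move 1: P1 pit5 -> P1=[2,5,4,2,4,0](1) P2=[3,4,6,2,2,2](0)
Move 2: P1 pit3 -> P1=[2,5,4,0,5,0](5) P2=[0,4,6,2,2,2](0)
Move 3: P1 pit0 -> P1=[0,6,5,0,5,0](5) P2=[0,4,6,2,2,2](0)
Move 4: P1 pit2 -> P1=[0,6,0,1,6,1](6) P2=[1,4,6,2,2,2](0)
Move 5: P2 pit0 -> P1=[0,6,0,1,6,1](6) P2=[0,5,6,2,2,2](0)
Move 6: P1 pit3 -> P1=[0,6,0,0,7,1](6) P2=[0,5,6,2,2,2](0)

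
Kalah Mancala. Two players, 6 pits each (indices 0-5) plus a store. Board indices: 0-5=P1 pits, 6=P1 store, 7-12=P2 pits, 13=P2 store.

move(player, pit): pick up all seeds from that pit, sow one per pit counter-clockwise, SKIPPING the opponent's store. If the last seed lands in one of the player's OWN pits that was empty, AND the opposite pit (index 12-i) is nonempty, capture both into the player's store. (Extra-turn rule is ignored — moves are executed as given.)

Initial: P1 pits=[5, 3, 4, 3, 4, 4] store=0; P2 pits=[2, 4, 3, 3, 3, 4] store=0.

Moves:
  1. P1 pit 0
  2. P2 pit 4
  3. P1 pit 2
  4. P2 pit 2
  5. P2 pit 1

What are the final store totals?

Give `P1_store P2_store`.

Answer: 1 1

Derivation:
Move 1: P1 pit0 -> P1=[0,4,5,4,5,5](0) P2=[2,4,3,3,3,4](0)
Move 2: P2 pit4 -> P1=[1,4,5,4,5,5](0) P2=[2,4,3,3,0,5](1)
Move 3: P1 pit2 -> P1=[1,4,0,5,6,6](1) P2=[3,4,3,3,0,5](1)
Move 4: P2 pit2 -> P1=[1,4,0,5,6,6](1) P2=[3,4,0,4,1,6](1)
Move 5: P2 pit1 -> P1=[1,4,0,5,6,6](1) P2=[3,0,1,5,2,7](1)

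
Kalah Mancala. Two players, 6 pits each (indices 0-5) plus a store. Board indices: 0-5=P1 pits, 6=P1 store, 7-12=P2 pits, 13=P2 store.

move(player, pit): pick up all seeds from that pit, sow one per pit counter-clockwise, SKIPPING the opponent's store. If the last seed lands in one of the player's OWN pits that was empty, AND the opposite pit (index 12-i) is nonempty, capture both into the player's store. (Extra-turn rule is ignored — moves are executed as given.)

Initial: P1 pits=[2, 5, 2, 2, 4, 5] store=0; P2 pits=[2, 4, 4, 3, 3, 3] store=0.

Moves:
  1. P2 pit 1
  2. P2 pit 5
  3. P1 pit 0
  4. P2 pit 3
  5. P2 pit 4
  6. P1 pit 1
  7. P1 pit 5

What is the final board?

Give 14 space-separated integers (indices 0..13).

Answer: 2 0 6 4 5 0 2 4 2 7 1 1 2 3

Derivation:
Move 1: P2 pit1 -> P1=[2,5,2,2,4,5](0) P2=[2,0,5,4,4,4](0)
Move 2: P2 pit5 -> P1=[3,6,3,2,4,5](0) P2=[2,0,5,4,4,0](1)
Move 3: P1 pit0 -> P1=[0,7,4,3,4,5](0) P2=[2,0,5,4,4,0](1)
Move 4: P2 pit3 -> P1=[1,7,4,3,4,5](0) P2=[2,0,5,0,5,1](2)
Move 5: P2 pit4 -> P1=[2,8,5,3,4,5](0) P2=[2,0,5,0,0,2](3)
Move 6: P1 pit1 -> P1=[2,0,6,4,5,6](1) P2=[3,1,6,0,0,2](3)
Move 7: P1 pit5 -> P1=[2,0,6,4,5,0](2) P2=[4,2,7,1,1,2](3)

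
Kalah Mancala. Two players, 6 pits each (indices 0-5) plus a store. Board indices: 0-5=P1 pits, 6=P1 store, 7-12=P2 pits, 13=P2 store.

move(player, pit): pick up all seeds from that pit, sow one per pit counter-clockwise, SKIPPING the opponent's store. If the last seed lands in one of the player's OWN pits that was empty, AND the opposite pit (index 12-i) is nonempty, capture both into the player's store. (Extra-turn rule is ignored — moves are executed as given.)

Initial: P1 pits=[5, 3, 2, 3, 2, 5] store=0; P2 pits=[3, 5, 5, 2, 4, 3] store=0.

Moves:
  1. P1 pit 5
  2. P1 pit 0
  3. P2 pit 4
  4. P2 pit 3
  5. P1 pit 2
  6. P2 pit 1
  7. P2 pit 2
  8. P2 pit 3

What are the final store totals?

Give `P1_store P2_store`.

Answer: 6 4

Derivation:
Move 1: P1 pit5 -> P1=[5,3,2,3,2,0](1) P2=[4,6,6,3,4,3](0)
Move 2: P1 pit0 -> P1=[0,4,3,4,3,0](6) P2=[0,6,6,3,4,3](0)
Move 3: P2 pit4 -> P1=[1,5,3,4,3,0](6) P2=[0,6,6,3,0,4](1)
Move 4: P2 pit3 -> P1=[1,5,3,4,3,0](6) P2=[0,6,6,0,1,5](2)
Move 5: P1 pit2 -> P1=[1,5,0,5,4,1](6) P2=[0,6,6,0,1,5](2)
Move 6: P2 pit1 -> P1=[2,5,0,5,4,1](6) P2=[0,0,7,1,2,6](3)
Move 7: P2 pit2 -> P1=[3,6,1,5,4,1](6) P2=[0,0,0,2,3,7](4)
Move 8: P2 pit3 -> P1=[3,6,1,5,4,1](6) P2=[0,0,0,0,4,8](4)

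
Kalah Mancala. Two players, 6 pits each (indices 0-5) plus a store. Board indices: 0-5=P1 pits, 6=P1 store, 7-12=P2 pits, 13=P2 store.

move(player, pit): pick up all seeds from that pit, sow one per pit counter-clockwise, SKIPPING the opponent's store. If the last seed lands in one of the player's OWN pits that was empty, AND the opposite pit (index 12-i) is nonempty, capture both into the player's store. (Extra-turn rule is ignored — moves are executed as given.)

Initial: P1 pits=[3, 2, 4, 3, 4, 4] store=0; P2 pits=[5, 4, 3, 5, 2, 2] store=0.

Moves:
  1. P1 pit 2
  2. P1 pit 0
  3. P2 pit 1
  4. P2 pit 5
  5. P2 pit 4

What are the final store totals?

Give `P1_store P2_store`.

Answer: 1 2

Derivation:
Move 1: P1 pit2 -> P1=[3,2,0,4,5,5](1) P2=[5,4,3,5,2,2](0)
Move 2: P1 pit0 -> P1=[0,3,1,5,5,5](1) P2=[5,4,3,5,2,2](0)
Move 3: P2 pit1 -> P1=[0,3,1,5,5,5](1) P2=[5,0,4,6,3,3](0)
Move 4: P2 pit5 -> P1=[1,4,1,5,5,5](1) P2=[5,0,4,6,3,0](1)
Move 5: P2 pit4 -> P1=[2,4,1,5,5,5](1) P2=[5,0,4,6,0,1](2)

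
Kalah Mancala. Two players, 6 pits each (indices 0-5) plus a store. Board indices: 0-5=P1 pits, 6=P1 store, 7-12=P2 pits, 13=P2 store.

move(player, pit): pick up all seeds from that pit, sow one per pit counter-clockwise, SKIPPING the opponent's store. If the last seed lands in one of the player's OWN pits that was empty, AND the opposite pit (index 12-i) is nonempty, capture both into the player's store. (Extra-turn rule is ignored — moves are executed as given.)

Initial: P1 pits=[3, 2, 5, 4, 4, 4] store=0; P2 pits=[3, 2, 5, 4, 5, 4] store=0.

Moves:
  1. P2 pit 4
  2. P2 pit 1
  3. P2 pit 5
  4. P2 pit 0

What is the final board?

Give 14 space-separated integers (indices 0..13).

Move 1: P2 pit4 -> P1=[4,3,6,4,4,4](0) P2=[3,2,5,4,0,5](1)
Move 2: P2 pit1 -> P1=[4,3,6,4,4,4](0) P2=[3,0,6,5,0,5](1)
Move 3: P2 pit5 -> P1=[5,4,7,5,4,4](0) P2=[3,0,6,5,0,0](2)
Move 4: P2 pit0 -> P1=[5,4,7,5,4,4](0) P2=[0,1,7,6,0,0](2)

Answer: 5 4 7 5 4 4 0 0 1 7 6 0 0 2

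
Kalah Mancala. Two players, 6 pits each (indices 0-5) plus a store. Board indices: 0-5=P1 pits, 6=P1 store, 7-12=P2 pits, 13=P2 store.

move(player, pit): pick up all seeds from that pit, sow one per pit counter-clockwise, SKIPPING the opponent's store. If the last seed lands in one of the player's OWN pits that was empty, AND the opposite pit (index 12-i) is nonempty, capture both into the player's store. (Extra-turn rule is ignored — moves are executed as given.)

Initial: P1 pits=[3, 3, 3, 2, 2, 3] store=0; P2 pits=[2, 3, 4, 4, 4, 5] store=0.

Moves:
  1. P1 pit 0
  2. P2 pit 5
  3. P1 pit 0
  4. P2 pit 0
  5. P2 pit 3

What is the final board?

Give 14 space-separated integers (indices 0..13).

Answer: 1 6 5 4 2 3 0 0 4 5 0 5 1 2

Derivation:
Move 1: P1 pit0 -> P1=[0,4,4,3,2,3](0) P2=[2,3,4,4,4,5](0)
Move 2: P2 pit5 -> P1=[1,5,5,4,2,3](0) P2=[2,3,4,4,4,0](1)
Move 3: P1 pit0 -> P1=[0,6,5,4,2,3](0) P2=[2,3,4,4,4,0](1)
Move 4: P2 pit0 -> P1=[0,6,5,4,2,3](0) P2=[0,4,5,4,4,0](1)
Move 5: P2 pit3 -> P1=[1,6,5,4,2,3](0) P2=[0,4,5,0,5,1](2)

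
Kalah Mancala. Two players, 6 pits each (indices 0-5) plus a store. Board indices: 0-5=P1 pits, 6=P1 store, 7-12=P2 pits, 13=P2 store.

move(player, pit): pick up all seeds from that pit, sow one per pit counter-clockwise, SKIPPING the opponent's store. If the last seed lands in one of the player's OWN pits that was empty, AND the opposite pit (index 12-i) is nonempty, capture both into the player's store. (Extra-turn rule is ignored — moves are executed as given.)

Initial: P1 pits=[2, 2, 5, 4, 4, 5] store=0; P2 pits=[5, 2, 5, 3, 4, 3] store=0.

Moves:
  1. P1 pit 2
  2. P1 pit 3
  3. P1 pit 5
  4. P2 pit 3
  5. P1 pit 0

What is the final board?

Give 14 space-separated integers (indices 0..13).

Move 1: P1 pit2 -> P1=[2,2,0,5,5,6](1) P2=[6,2,5,3,4,3](0)
Move 2: P1 pit3 -> P1=[2,2,0,0,6,7](2) P2=[7,3,5,3,4,3](0)
Move 3: P1 pit5 -> P1=[2,2,0,0,6,0](3) P2=[8,4,6,4,5,4](0)
Move 4: P2 pit3 -> P1=[3,2,0,0,6,0](3) P2=[8,4,6,0,6,5](1)
Move 5: P1 pit0 -> P1=[0,3,1,0,6,0](10) P2=[8,4,0,0,6,5](1)

Answer: 0 3 1 0 6 0 10 8 4 0 0 6 5 1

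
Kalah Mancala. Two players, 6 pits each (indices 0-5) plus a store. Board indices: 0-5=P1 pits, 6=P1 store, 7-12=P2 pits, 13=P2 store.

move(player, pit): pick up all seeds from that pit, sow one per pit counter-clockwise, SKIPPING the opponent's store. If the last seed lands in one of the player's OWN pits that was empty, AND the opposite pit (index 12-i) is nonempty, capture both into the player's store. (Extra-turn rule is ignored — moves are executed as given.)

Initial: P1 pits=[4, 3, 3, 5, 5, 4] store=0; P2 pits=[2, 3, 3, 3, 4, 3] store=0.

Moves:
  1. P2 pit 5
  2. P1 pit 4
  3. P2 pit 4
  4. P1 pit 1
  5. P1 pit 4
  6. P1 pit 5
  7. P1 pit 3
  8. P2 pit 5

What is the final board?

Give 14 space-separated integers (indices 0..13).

Answer: 7 0 4 0 1 1 4 5 6 6 4 1 0 3

Derivation:
Move 1: P2 pit5 -> P1=[5,4,3,5,5,4](0) P2=[2,3,3,3,4,0](1)
Move 2: P1 pit4 -> P1=[5,4,3,5,0,5](1) P2=[3,4,4,3,4,0](1)
Move 3: P2 pit4 -> P1=[6,5,3,5,0,5](1) P2=[3,4,4,3,0,1](2)
Move 4: P1 pit1 -> P1=[6,0,4,6,1,6](2) P2=[3,4,4,3,0,1](2)
Move 5: P1 pit4 -> P1=[6,0,4,6,0,7](2) P2=[3,4,4,3,0,1](2)
Move 6: P1 pit5 -> P1=[6,0,4,6,0,0](3) P2=[4,5,5,4,1,2](2)
Move 7: P1 pit3 -> P1=[6,0,4,0,1,1](4) P2=[5,6,6,4,1,2](2)
Move 8: P2 pit5 -> P1=[7,0,4,0,1,1](4) P2=[5,6,6,4,1,0](3)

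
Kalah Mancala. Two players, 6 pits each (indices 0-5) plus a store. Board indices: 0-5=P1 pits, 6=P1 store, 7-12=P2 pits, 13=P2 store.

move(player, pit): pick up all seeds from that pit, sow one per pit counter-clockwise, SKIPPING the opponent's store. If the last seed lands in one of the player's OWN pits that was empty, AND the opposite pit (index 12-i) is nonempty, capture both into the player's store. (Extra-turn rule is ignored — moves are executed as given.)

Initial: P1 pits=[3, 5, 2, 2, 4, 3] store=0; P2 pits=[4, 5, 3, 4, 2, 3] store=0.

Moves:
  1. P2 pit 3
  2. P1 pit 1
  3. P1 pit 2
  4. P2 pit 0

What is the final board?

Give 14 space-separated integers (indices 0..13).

Move 1: P2 pit3 -> P1=[4,5,2,2,4,3](0) P2=[4,5,3,0,3,4](1)
Move 2: P1 pit1 -> P1=[4,0,3,3,5,4](1) P2=[4,5,3,0,3,4](1)
Move 3: P1 pit2 -> P1=[4,0,0,4,6,5](1) P2=[4,5,3,0,3,4](1)
Move 4: P2 pit0 -> P1=[4,0,0,4,6,5](1) P2=[0,6,4,1,4,4](1)

Answer: 4 0 0 4 6 5 1 0 6 4 1 4 4 1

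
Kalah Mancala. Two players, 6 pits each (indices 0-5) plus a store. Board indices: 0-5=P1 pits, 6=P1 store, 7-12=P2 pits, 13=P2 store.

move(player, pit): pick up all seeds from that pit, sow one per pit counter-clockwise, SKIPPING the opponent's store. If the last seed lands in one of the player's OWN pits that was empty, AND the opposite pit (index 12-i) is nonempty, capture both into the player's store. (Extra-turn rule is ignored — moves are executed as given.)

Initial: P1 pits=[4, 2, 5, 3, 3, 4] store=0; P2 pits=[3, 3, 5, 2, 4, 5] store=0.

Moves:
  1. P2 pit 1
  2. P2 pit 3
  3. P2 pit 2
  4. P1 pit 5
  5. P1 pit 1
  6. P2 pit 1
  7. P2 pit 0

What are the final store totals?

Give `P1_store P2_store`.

Answer: 1 2

Derivation:
Move 1: P2 pit1 -> P1=[4,2,5,3,3,4](0) P2=[3,0,6,3,5,5](0)
Move 2: P2 pit3 -> P1=[4,2,5,3,3,4](0) P2=[3,0,6,0,6,6](1)
Move 3: P2 pit2 -> P1=[5,3,5,3,3,4](0) P2=[3,0,0,1,7,7](2)
Move 4: P1 pit5 -> P1=[5,3,5,3,3,0](1) P2=[4,1,1,1,7,7](2)
Move 5: P1 pit1 -> P1=[5,0,6,4,4,0](1) P2=[4,1,1,1,7,7](2)
Move 6: P2 pit1 -> P1=[5,0,6,4,4,0](1) P2=[4,0,2,1,7,7](2)
Move 7: P2 pit0 -> P1=[5,0,6,4,4,0](1) P2=[0,1,3,2,8,7](2)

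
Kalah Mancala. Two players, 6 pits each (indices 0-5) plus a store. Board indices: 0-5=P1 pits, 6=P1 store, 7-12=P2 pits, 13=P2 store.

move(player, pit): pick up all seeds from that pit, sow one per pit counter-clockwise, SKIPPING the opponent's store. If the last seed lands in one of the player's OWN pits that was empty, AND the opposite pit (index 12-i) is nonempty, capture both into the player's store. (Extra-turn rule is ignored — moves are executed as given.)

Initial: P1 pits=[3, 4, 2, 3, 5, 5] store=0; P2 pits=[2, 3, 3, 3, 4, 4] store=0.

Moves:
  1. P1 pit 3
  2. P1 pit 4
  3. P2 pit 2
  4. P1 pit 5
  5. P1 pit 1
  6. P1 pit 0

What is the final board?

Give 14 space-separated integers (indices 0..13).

Answer: 0 1 4 2 1 0 8 0 5 1 6 6 6 1

Derivation:
Move 1: P1 pit3 -> P1=[3,4,2,0,6,6](1) P2=[2,3,3,3,4,4](0)
Move 2: P1 pit4 -> P1=[3,4,2,0,0,7](2) P2=[3,4,4,4,4,4](0)
Move 3: P2 pit2 -> P1=[3,4,2,0,0,7](2) P2=[3,4,0,5,5,5](1)
Move 4: P1 pit5 -> P1=[3,4,2,0,0,0](3) P2=[4,5,1,6,6,6](1)
Move 5: P1 pit1 -> P1=[3,0,3,1,1,0](8) P2=[0,5,1,6,6,6](1)
Move 6: P1 pit0 -> P1=[0,1,4,2,1,0](8) P2=[0,5,1,6,6,6](1)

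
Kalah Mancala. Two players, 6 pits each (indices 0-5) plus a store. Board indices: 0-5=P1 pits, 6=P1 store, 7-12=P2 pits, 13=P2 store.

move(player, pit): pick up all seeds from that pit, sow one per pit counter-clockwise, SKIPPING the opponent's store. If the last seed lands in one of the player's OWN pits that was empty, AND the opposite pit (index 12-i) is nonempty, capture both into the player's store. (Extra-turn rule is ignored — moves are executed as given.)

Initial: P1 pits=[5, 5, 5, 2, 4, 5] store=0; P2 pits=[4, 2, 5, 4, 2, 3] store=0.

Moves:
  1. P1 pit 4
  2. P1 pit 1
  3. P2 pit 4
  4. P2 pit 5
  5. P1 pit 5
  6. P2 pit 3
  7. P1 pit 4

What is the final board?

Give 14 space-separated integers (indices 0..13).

Answer: 7 2 7 3 0 0 10 0 4 6 0 2 2 3

Derivation:
Move 1: P1 pit4 -> P1=[5,5,5,2,0,6](1) P2=[5,3,5,4,2,3](0)
Move 2: P1 pit1 -> P1=[5,0,6,3,1,7](2) P2=[5,3,5,4,2,3](0)
Move 3: P2 pit4 -> P1=[5,0,6,3,1,7](2) P2=[5,3,5,4,0,4](1)
Move 4: P2 pit5 -> P1=[6,1,7,3,1,7](2) P2=[5,3,5,4,0,0](2)
Move 5: P1 pit5 -> P1=[6,1,7,3,1,0](3) P2=[6,4,6,5,1,1](2)
Move 6: P2 pit3 -> P1=[7,2,7,3,1,0](3) P2=[6,4,6,0,2,2](3)
Move 7: P1 pit4 -> P1=[7,2,7,3,0,0](10) P2=[0,4,6,0,2,2](3)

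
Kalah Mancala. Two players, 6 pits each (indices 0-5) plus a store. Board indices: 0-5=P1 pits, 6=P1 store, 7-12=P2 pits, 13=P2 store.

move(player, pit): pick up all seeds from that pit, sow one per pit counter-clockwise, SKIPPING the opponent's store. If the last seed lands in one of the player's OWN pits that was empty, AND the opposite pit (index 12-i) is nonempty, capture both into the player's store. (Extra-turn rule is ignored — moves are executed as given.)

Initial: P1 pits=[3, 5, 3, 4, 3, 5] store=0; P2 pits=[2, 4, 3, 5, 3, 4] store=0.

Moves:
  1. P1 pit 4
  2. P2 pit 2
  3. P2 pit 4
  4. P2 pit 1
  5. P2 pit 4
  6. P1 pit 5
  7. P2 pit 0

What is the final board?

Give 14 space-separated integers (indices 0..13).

Move 1: P1 pit4 -> P1=[3,5,3,4,0,6](1) P2=[3,4,3,5,3,4](0)
Move 2: P2 pit2 -> P1=[3,5,3,4,0,6](1) P2=[3,4,0,6,4,5](0)
Move 3: P2 pit4 -> P1=[4,6,3,4,0,6](1) P2=[3,4,0,6,0,6](1)
Move 4: P2 pit1 -> P1=[4,6,3,4,0,6](1) P2=[3,0,1,7,1,7](1)
Move 5: P2 pit4 -> P1=[4,6,3,4,0,6](1) P2=[3,0,1,7,0,8](1)
Move 6: P1 pit5 -> P1=[4,6,3,4,0,0](2) P2=[4,1,2,8,1,8](1)
Move 7: P2 pit0 -> P1=[4,6,3,4,0,0](2) P2=[0,2,3,9,2,8](1)

Answer: 4 6 3 4 0 0 2 0 2 3 9 2 8 1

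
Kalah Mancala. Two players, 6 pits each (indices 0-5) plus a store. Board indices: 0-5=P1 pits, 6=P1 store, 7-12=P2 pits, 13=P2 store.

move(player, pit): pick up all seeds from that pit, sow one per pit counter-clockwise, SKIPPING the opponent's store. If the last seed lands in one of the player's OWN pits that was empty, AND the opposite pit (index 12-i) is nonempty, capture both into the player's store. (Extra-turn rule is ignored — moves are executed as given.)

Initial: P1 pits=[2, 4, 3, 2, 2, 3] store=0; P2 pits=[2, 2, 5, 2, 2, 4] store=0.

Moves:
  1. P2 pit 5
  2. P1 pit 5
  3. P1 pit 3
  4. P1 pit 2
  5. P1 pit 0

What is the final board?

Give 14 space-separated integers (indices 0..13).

Move 1: P2 pit5 -> P1=[3,5,4,2,2,3](0) P2=[2,2,5,2,2,0](1)
Move 2: P1 pit5 -> P1=[3,5,4,2,2,0](1) P2=[3,3,5,2,2,0](1)
Move 3: P1 pit3 -> P1=[3,5,4,0,3,0](5) P2=[0,3,5,2,2,0](1)
Move 4: P1 pit2 -> P1=[3,5,0,1,4,1](6) P2=[0,3,5,2,2,0](1)
Move 5: P1 pit0 -> P1=[0,6,1,2,4,1](6) P2=[0,3,5,2,2,0](1)

Answer: 0 6 1 2 4 1 6 0 3 5 2 2 0 1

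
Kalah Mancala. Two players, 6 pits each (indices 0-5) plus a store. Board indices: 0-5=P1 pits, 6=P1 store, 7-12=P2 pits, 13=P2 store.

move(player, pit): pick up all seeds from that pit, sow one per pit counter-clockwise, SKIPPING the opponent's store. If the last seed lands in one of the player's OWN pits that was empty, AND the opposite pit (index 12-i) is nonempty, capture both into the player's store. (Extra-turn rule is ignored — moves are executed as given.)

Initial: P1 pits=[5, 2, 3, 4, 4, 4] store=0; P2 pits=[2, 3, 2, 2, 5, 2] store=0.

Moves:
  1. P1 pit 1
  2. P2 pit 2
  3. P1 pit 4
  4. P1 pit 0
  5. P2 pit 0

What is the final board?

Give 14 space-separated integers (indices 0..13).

Answer: 0 1 5 6 1 6 1 0 5 1 4 6 2 0

Derivation:
Move 1: P1 pit1 -> P1=[5,0,4,5,4,4](0) P2=[2,3,2,2,5,2](0)
Move 2: P2 pit2 -> P1=[5,0,4,5,4,4](0) P2=[2,3,0,3,6,2](0)
Move 3: P1 pit4 -> P1=[5,0,4,5,0,5](1) P2=[3,4,0,3,6,2](0)
Move 4: P1 pit0 -> P1=[0,1,5,6,1,6](1) P2=[3,4,0,3,6,2](0)
Move 5: P2 pit0 -> P1=[0,1,5,6,1,6](1) P2=[0,5,1,4,6,2](0)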